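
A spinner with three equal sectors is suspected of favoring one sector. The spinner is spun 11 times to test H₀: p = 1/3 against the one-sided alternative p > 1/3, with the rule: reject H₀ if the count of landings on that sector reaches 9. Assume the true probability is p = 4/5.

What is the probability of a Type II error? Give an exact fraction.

Under the alternative p = 4/5, X ~ Binomial(11, 4/5); β is the probability the test does not reject, P(X < 9).
Summing C(11,j)·(4/5)^j·(1/5)^{11-j} for j = 0..8 gives 3736313/9765625.

3736313/9765625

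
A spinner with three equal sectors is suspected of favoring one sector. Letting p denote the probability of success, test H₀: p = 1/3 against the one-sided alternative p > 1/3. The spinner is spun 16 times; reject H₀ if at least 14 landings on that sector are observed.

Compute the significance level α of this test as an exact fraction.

19/1594323

The Type I error probability is α = P(X ≥ 14) computed under H₀, where X ~ Binomial(16, 1/3).
Summing C(16,j)(1/3)^j(2/3)^{16−j} for j = 14,…,16 gives 19/1594323.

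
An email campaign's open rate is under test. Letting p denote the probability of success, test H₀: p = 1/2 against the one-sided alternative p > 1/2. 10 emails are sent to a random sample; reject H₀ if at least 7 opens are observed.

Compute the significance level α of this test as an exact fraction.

The Type I error probability is α = P(K ≥ 7) computed under H₀, where K ~ Binomial(10, 1/2).
That's C(10,7) + C(10,8) + C(10,9) + C(10,10) over 2^10, i.e. (120 + 45 + 10 + 1)/1024 = 176/1024 = 11/64.

11/64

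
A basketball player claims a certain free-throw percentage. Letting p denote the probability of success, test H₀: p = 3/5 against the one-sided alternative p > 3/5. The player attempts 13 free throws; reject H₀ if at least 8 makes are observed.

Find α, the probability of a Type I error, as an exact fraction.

Under H₀, Y ~ Binomial(13, 3/5), and α = P(Y ≥ 8).
Summing C(13,j)(3/5)^j(2/5)^{13−j} for j = 8,…,13 gives 701167509/1220703125.

701167509/1220703125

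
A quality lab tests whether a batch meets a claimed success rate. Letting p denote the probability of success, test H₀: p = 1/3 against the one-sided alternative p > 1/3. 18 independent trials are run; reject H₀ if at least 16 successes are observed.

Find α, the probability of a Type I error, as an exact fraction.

α = P(reject H₀ | H₀ true) = P(Y ≥ 16 | p = 1/3), with Y ~ Binomial(18, 1/3).
Summing C(18,j)(1/3)^j(2/3)^{18−j} for j = 16,…,18 gives 649/387420489.

649/387420489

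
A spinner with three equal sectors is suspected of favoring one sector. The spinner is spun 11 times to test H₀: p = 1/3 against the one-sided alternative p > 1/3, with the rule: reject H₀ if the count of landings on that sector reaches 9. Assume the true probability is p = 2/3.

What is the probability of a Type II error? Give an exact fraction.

1675/2187

β = P(fail to reject H₀ | Ha true) = P(X ≤ 8 | p = 2/3), X ~ Binomial(11, 2/3).
Adding the binomial probabilities P(X=0)+…+P(X=8) at p = 2/3 gives 1675/2187.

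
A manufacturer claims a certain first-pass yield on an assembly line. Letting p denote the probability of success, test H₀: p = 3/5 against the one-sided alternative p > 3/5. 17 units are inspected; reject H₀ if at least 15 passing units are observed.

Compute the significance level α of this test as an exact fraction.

1879706817/152587890625

Under H₀, S ~ Binomial(17, 3/5), and α = P(S ≥ 15).
Adding the binomial terms for j = 15 through 17 with p = 3/5 yields 1879706817/152587890625.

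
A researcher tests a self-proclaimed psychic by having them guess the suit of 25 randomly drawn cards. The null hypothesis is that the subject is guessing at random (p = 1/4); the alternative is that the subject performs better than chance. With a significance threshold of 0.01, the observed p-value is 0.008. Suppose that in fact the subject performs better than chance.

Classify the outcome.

Since p = 0.008 < α = 0.01, H₀ is rejected.
H₀ is false (actually the subject performs better than chance).
The decision matches the true state — no error.

No error — this is a correct decision.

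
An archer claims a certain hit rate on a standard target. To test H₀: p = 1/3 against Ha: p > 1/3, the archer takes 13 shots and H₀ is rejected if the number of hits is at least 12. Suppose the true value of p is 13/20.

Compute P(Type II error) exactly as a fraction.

β = P(fail to reject H₀ | Ha true) = P(K ≤ 11 | p = 13/20), K ~ Binomial(13, 13/20).
Adding the binomial probabilities P(K=0)+…+P(K=11) at p = 13/20 gives 9937124893407747/10240000000000000.

9937124893407747/10240000000000000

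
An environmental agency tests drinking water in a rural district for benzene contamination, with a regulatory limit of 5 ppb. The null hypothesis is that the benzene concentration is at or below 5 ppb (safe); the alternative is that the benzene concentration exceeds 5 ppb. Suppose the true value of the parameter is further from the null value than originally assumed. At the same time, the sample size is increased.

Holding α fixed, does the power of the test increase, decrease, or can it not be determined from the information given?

It increases.

The further the true parameter sits from the null value, the more of the Ha sampling distribution falls in the rejection region. A larger sample reduces the standard error, pulling the sampling distribution under Ha further from the non-rejection region. Both changes push β in the same direction.
Since power = 1 − β and β decreases, power increases.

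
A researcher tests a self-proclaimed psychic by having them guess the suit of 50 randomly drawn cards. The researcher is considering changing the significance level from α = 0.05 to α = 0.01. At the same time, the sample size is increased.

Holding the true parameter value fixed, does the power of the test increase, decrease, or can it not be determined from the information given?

Cannot be determined from the information given.

The first change alone would make β increase; the second alone would make β decrease. Which effect dominates depends on the magnitudes, which are not given.
Since power = 1 − β, the effect on power is likewise indeterminate.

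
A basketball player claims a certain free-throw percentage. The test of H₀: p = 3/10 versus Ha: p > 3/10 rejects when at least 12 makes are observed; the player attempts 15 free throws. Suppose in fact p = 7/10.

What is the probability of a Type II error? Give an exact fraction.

A Type II error is failing to reject when Ha holds: with p = 7/10, β = P(K ≤ 11).
Summing C(15,j)·(7/10)^j·(3/10)^{15-j} for j = 0..11 gives 87891509014119/125000000000000.

87891509014119/125000000000000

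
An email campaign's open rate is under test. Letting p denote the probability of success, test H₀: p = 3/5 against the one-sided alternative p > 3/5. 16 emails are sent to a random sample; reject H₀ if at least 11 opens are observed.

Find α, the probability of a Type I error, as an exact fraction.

The Type I error probability is α = P(K ≥ 11) computed under H₀, where K ~ Binomial(16, 3/5).
Adding the binomial terms for j = 11 through 16 with p = 3/5 yields 50177064897/152587890625.

50177064897/152587890625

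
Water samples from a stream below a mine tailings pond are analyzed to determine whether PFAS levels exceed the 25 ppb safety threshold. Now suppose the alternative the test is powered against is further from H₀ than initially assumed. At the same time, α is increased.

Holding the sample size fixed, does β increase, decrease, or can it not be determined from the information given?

It decreases.

A bigger departure from H₀ is easier for the test to detect, so it fails to reject less often. Relaxing α lowers the evidence threshold; under Ha, outcomes that previously fell short now trigger rejection. Both changes push β in the same direction.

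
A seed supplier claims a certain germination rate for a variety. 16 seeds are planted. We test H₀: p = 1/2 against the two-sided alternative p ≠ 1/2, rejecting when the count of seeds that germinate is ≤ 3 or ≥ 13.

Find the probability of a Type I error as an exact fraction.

697/32768

The significance level is the null-hypothesis probability of the rejection region {≤3} ∪ {≥13}.
Each tail has probability (1 + 16 + 120 + 560)/65536; doubling gives α = 1394/65536 = 697/32768.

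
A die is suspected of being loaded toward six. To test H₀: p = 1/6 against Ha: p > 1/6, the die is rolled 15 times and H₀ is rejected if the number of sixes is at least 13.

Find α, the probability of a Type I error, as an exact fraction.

2701/470184984576

α = P(reject H₀ | H₀ true) = P(S ≥ 13 | p = 1/6), with S ~ Binomial(15, 1/6).
Summing C(15,j)(1/6)^j(5/6)^{15−j} for j = 13,…,15 gives 2701/470184984576.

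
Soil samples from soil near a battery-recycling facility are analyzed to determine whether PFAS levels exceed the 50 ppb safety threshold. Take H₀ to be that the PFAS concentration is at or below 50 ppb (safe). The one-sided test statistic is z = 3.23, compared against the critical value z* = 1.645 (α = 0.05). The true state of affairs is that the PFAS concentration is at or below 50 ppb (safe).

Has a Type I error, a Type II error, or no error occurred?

Since z = 3.23 > z* = 1.645, H₀ is rejected.
H₀ is true (actually the PFAS concentration is at or below 50 ppb (safe)).
Rejecting a true H₀ is a Type I error.

Type I error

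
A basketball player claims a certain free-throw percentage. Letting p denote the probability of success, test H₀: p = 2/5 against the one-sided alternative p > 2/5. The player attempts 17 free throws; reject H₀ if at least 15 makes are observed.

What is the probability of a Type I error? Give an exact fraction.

α = P(reject H₀ | H₀ true) = P(X ≥ 15 | p = 2/5), with X ~ Binomial(17, 2/5).
P(X ≥ 15) = Σ_{j=15}^{17} C(17,j)·(2/5)^j·(3/5)^{17-j} = 8716288/152587890625.

8716288/152587890625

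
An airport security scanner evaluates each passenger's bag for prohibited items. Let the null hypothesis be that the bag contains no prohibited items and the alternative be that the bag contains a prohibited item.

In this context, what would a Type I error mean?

A Type I error would mean concluding that the bag contains a prohibited item when in fact the bag contains no prohibited items.

A Type I error is rejecting H₀ when H₀ is true.
Here that means flagging the bag for a manual search when actually the bag contains no prohibited items.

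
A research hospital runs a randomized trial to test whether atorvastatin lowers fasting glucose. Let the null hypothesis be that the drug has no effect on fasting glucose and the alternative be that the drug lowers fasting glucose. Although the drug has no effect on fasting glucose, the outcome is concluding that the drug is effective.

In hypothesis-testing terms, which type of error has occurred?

'Concluding that the drug is effective' corresponds to rejecting H₀.
H₀ was rejected but H₀ is true — a Type I error (false positive).

Type I error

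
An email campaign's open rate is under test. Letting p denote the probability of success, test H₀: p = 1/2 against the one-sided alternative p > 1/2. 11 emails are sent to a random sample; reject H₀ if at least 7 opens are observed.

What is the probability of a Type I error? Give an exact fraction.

Under H₀, K ~ Binomial(11, 1/2), and α = P(K ≥ 7).
P(K ≥ 7) = [C(11,7) + C(11,8) + C(11,9) + C(11,10) + C(11,11)] / 2^11 = (330 + 165 + 55 + 11 + 1) / 2048 = 562/2048 = 281/1024.

281/1024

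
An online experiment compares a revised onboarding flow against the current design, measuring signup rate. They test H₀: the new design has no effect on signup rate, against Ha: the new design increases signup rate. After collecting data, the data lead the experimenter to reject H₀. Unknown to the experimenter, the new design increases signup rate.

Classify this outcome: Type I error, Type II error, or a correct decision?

The test rejected a false H₀ — the decision matches the true state.

Neither — the decision is correct.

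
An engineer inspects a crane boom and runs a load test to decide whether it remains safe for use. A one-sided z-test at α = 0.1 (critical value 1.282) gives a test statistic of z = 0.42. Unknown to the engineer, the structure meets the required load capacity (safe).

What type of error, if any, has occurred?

Neither — the decision is correct.

The conventional null hypothesis is that the structure meets the required load capacity (safe).
Since z = 0.42 ≤ z* = 1.282, H₀ is not rejected.
H₀ is true (actually the structure meets the required load capacity (safe)).
The decision matches the true state — no error.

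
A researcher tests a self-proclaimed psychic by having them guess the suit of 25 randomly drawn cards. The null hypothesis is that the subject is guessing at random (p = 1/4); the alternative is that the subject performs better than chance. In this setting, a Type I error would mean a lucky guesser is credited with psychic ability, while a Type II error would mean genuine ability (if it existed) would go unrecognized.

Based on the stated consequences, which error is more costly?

The Type I consequence (a lucky guesser is credited with psychic ability) is more severe than the Type II consequence (genuine ability (if it existed) would go unrecognized).

Type I error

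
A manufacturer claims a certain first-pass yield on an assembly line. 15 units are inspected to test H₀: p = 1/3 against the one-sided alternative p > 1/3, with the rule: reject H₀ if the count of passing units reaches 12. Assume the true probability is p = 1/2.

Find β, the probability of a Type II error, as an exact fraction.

503/512

A Type II error is failing to reject when Ha holds: with p = 1/2, β = P(Y ≤ 11).
Equivalently, β = 1 − P(Y ≥ 12) = 503/512.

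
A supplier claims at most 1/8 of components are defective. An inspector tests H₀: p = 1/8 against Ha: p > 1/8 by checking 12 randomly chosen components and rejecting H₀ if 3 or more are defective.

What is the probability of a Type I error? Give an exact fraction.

The significance level is the probability, assuming p = 1/8, of seeing 3 or more defectives in 12 draws.
α = 1 − P(X ≤ 2) = 1 − 56212574551/68719476736 = 12506902185/68719476736.

12506902185/68719476736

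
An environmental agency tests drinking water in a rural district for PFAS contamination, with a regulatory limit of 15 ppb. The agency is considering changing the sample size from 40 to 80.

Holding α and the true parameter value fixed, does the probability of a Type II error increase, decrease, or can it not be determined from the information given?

It decreases.

A larger sample reduces the standard error, pulling the sampling distribution under Ha further from the non-rejection region.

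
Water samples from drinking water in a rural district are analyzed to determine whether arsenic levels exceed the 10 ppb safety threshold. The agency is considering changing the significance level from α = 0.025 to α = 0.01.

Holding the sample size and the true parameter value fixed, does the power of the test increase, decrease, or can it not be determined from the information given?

Lowering α raises the bar for rejection; under Ha, the test now fails to reject on outcomes it previously would have rejected.
Since power = 1 − β and β increases, power decreases.

It decreases.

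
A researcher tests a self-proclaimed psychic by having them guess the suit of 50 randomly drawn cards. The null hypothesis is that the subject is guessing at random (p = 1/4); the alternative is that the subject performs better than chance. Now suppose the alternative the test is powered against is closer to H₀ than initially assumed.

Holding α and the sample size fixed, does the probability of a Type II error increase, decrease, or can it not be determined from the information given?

It increases.

When the true parameter is near the null value, the test has a harder time distinguishing Ha from H₀.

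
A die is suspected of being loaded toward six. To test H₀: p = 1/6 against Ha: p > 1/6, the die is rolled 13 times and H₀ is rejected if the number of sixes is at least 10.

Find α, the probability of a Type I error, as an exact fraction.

18883/6530347008

The Type I error probability is α = P(S ≥ 10) computed under H₀, where S ~ Binomial(13, 1/6).
P(S ≥ 10) = Σ_{j=10}^{13} C(13,j)·(1/6)^j·(5/6)^{13-j} = 18883/6530347008.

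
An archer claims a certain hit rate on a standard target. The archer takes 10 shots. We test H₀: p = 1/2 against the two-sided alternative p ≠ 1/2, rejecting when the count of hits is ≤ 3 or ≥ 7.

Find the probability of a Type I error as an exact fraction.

11/32

Under H₀, Y ~ Binomial(10, 1/2); α is the probability of landing in either tail, P(Y ≤ 3) + P(Y ≥ 7).
The two tails are symmetric, so α = 2·(1 + 10 + 45 + 120)/2^10 = 352/1024 = 11/32.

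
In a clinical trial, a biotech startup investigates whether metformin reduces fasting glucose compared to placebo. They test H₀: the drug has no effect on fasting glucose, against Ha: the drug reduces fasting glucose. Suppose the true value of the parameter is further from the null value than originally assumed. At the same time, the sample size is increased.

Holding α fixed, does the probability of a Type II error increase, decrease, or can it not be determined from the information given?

The further the true parameter sits from the null value, the more of the Ha sampling distribution falls in the rejection region. More data shrinks sampling variability; the test statistic under Ha concentrates further from the null value, making rejection more likely. Both changes push β in the same direction.

It decreases.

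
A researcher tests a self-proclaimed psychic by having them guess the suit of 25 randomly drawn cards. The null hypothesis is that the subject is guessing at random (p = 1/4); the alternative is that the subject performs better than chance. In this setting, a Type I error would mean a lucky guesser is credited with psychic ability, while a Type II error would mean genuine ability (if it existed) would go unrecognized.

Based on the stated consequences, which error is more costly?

Type I error

The Type I consequence (a lucky guesser is credited with psychic ability) is more severe than the Type II consequence (genuine ability (if it existed) would go unrecognized).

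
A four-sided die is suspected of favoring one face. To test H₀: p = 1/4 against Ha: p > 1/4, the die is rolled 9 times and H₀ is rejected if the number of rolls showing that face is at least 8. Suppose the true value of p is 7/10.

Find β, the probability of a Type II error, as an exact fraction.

401998383/500000000

β = P(fail to reject H₀ | Ha true) = P(S ≤ 7 | p = 7/10), S ~ Binomial(9, 7/10).
Adding the binomial probabilities P(S=0)+…+P(S=7) at p = 7/10 gives 401998383/500000000.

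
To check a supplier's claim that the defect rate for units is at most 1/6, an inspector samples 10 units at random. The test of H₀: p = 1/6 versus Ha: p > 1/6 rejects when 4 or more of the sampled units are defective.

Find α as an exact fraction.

The significance level is the probability, assuming p = 1/6, of seeing 4 or more defectives in 10 draws.
Computing the lower-tail complement: 1 − 390625/419904 = 29279/419904.

29279/419904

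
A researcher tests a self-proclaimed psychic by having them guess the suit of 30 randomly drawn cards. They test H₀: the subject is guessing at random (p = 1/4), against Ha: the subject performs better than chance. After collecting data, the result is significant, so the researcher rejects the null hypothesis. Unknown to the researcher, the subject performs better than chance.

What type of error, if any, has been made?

Neither — the decision is correct.

The test rejected a false H₀ — the decision matches the true state.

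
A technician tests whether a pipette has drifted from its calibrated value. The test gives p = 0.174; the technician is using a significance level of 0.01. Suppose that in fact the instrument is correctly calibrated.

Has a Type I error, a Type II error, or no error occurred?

The conventional null hypothesis is that the instrument is correctly calibrated.
Since p = 0.174 ≥ α = 0.01, H₀ is not rejected.
H₀ is true (actually the instrument is correctly calibrated).
The decision matches the true state — no error.

No error (correct decision).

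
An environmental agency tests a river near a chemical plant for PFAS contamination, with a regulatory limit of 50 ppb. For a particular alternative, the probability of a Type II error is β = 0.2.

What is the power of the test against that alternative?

Power = 1 − β = 1 − 0.2 = 0.8.

0.8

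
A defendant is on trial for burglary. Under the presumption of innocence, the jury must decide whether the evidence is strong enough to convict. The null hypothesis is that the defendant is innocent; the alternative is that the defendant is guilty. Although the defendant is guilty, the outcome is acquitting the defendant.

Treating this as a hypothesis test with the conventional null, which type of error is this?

Type II error

'Acquitting the defendant' corresponds to failing to reject H₀.
H₀ was not rejected but H₀ is false — a Type II error (false negative).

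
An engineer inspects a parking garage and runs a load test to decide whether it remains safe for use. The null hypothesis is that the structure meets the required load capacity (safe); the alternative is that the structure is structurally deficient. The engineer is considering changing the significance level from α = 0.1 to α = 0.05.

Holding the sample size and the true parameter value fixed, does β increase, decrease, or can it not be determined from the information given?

Tightening α shrinks the rejection region. When Ha holds, fewer sample outcomes clear the stricter threshold, so more fall in the acceptance region.

It increases.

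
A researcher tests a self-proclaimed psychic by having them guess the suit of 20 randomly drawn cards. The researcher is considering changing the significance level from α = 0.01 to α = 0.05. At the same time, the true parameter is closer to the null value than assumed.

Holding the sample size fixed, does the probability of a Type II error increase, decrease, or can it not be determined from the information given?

The first change alone would make β decrease; the second alone would make β increase. Which effect dominates depends on the magnitudes, which are not given.

Cannot be determined from the information given.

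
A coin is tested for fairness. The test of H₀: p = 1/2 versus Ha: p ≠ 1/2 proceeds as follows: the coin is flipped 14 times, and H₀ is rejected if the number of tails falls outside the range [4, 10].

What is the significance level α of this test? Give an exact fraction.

235/4096

α = P(X ≤ 3 or X ≥ 11 | p = 1/2), X ~ Binomial(14, 1/2).
Each tail has probability (1 + 14 + 91 + 364)/16384; doubling gives α = 940/16384 = 235/4096.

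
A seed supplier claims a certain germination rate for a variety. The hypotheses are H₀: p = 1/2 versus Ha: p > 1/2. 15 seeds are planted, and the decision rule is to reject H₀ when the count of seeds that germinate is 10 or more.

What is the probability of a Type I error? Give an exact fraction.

Under H₀, X ~ Binomial(15, 1/2), and α = P(X ≥ 10).
Summing the upper tail: (3003 + 1365 + 455 + 105 + 15 + 1) / 2^15 = 4944/32768 = 309/2048.

309/2048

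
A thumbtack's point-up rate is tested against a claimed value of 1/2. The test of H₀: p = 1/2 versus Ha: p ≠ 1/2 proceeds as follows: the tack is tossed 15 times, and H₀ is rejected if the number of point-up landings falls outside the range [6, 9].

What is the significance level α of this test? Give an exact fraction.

The significance level is the null-hypothesis probability of the rejection region {≤5} ∪ {≥10}.
Each tail has probability (1 + 15 + 105 + 455 + 1365 + 3003)/32768; doubling gives α = 9888/32768 = 309/1024.

309/1024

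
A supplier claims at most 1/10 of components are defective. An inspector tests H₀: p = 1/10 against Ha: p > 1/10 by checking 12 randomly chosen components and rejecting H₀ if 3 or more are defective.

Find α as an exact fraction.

22173995549/200000000000

Under H₀, Y ~ Binomial(12, 1/10); the Type I error rate is P(Y ≥ 3).
Computing the lower-tail complement: 1 − 177826004451/200000000000 = 22173995549/200000000000.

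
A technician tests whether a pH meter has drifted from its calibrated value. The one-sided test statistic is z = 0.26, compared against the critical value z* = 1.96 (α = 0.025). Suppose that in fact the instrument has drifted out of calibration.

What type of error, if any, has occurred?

Type II error

The conventional null hypothesis is that the instrument is correctly calibrated.
Since z = 0.26 ≤ z* = 1.96, H₀ is not rejected.
H₀ is false (actually the instrument has drifted out of calibration).
Failing to reject a false H₀ is a Type II error.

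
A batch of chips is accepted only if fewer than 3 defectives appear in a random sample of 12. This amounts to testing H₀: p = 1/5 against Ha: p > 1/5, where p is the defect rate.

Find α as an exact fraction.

The significance level is the probability, assuming p = 1/5, of seeing 3 or more defectives in 12 draws.
Via the complement, α = 1 − Σ_{j=0}^{2} C(12,j)(1/5)^j(4/5)^{12-j} = 21565149/48828125.

21565149/48828125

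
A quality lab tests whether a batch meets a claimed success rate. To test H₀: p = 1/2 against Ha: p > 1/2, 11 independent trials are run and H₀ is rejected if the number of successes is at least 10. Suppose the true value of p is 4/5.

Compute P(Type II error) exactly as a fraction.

Under the alternative p = 4/5, K ~ Binomial(11, 4/5); β is the probability the test does not reject, P(K < 10).
Adding the binomial probabilities P(K=0)+…+P(K=9) at p = 4/5 gives 6619897/9765625.

6619897/9765625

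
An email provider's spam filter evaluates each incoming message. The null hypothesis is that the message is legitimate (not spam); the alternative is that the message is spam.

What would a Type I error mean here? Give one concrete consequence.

A Type I error would mean concluding that the message is spam when in fact the message is legitimate (not spam). Consequence: a legitimate email — possibly an important one — is hidden in the spam folder.

A Type I error is rejecting H₀ when H₀ is true.
Here that means sending the message to the spam folder when actually the message is legitimate (not spam).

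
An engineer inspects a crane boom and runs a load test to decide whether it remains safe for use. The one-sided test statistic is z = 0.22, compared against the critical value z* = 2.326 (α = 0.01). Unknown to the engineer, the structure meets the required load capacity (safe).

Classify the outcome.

No error (correct decision).

The conventional null hypothesis is that the structure meets the required load capacity (safe).
Since z = 0.22 ≤ z* = 2.326, H₀ is not rejected.
H₀ is true (actually the structure meets the required load capacity (safe)).
The decision matches the true state — no error.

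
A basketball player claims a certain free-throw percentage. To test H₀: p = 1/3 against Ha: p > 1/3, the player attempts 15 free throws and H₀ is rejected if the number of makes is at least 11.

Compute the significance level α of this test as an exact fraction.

25931/14348907

α = P(reject H₀ | H₀ true) = P(Y ≥ 11 | p = 1/3), with Y ~ Binomial(15, 1/3).
P(Y ≥ 11) = Σ_{j=11}^{15} C(15,j)·(1/3)^j·(2/3)^{15-j} = 25931/14348907.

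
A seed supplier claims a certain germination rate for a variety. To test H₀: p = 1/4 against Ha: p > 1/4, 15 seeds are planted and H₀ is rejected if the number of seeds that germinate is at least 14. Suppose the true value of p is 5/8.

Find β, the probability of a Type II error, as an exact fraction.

Under the alternative p = 5/8, Y ~ Binomial(15, 5/8); β is the probability the test does not reject, P(Y < 14).
Adding the binomial probabilities P(Y=0)+…+P(Y=13) at p = 5/8 gives 17439598153791/17592186044416.

17439598153791/17592186044416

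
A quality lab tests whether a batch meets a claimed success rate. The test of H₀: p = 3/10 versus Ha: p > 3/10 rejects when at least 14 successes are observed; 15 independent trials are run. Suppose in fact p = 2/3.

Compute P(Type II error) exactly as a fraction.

14070379/14348907

A Type II error is failing to reject when Ha holds: with p = 2/3, β = P(S ≤ 13).
Summing C(15,j)·(2/3)^j·(1/3)^{15-j} for j = 0..13 gives 14070379/14348907.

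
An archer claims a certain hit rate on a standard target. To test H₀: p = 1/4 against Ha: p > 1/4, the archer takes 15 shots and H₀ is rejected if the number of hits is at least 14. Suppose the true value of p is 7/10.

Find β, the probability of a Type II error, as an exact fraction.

Under the alternative p = 7/10, X ~ Binomial(15, 7/10); β is the probability the test does not reject, P(X < 14).
Equivalently, β = 1 − P(X ≥ 14) = 241183100052963/250000000000000.

241183100052963/250000000000000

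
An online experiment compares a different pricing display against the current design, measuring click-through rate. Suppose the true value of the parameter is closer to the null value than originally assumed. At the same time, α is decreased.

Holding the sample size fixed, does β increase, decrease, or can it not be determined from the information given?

It increases.

When the true parameter is near the null value, the test has a harder time distinguishing Ha from H₀. Lowering α raises the bar for rejection; under Ha, the test now fails to reject on outcomes it previously would have rejected. Both changes push β in the same direction.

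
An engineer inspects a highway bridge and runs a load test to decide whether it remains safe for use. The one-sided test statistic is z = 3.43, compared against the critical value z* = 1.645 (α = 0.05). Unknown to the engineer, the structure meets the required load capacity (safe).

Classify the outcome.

The conventional null hypothesis is that the structure meets the required load capacity (safe).
Since z = 3.43 > z* = 1.645, H₀ is rejected.
H₀ is true (actually the structure meets the required load capacity (safe)).
Rejecting a true H₀ is a Type I error.

Type I error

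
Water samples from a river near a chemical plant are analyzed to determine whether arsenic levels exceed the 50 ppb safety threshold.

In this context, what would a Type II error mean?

A Type II error would mean concluding that the arsenic concentration is at or below 50 ppb (safe) (or at least failing to establish that the arsenic concentration exceeds 50 ppb) when in fact the arsenic concentration exceeds 50 ppb.

With the conventional null hypothesis that the arsenic concentration is at or below 50 ppb (safe):
A Type II error is failing to reject H₀ when H₀ is false.
Here that means certifying the site as safe when actually the arsenic concentration exceeds 50 ppb.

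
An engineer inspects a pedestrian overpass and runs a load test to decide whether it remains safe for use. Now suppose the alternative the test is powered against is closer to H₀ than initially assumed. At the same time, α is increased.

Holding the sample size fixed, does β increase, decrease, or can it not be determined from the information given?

Cannot be determined from the information given.

The first change alone would make β increase; the second alone would make β decrease. Which effect dominates depends on the magnitudes, which are not given.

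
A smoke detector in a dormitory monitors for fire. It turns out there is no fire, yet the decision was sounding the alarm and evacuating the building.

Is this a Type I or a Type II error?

Type I error

The null hypothesis here is that there is no fire.
'Sounding the alarm and evacuating the building' corresponds to rejecting H₀.
H₀ was rejected but H₀ is true — a Type I error (false positive).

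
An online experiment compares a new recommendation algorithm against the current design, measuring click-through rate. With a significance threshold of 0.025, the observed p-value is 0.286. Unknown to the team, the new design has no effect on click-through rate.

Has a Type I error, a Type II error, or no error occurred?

Neither — the decision is correct.

The conventional null hypothesis is that the new design has no effect on click-through rate.
Since p = 0.286 ≥ α = 0.025, H₀ is not rejected.
H₀ is true (actually the new design has no effect on click-through rate).
The decision matches the true state — no error.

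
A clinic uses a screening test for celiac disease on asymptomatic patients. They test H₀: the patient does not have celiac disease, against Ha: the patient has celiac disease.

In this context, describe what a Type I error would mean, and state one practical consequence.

A Type I error would mean concluding that the patient has celiac disease when in fact the patient does not have celiac disease. Consequence: a healthy patient suffers needless anxiety and the cost of confirmatory testing.

A Type I error is rejecting H₀ when H₀ is true.
Here that means flagging the patient as positive and ordering follow-up testing when actually the patient does not have celiac disease.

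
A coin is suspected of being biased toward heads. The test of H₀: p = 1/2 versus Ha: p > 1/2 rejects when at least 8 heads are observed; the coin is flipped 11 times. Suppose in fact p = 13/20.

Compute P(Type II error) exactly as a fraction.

2941183244209/5120000000000

A Type II error is failing to reject when Ha holds: with p = 13/20, β = P(S ≤ 7).
Adding the binomial probabilities P(S=0)+…+P(S=7) at p = 13/20 gives 2941183244209/5120000000000.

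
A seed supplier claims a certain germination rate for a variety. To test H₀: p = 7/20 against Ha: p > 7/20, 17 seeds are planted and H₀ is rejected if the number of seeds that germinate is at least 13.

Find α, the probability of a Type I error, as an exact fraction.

The Type I error probability is α = P(Y ≥ 13) computed under H₀, where Y ~ Binomial(17, 7/20).
P(Y ≥ 13) = Σ_{j=13}^{17} C(17,j)·(7/20)^j·(13/20)^{17-j} = 192899528156639731/327680000000000000000.

192899528156639731/327680000000000000000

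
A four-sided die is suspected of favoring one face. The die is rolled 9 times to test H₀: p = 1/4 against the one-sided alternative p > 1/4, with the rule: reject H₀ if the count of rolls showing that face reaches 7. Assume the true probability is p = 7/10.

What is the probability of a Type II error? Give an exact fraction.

β = P(fail to reject H₀ | Ha true) = P(K ≤ 6 | p = 7/10), K ~ Binomial(9, 7/10).
Adding the binomial probabilities P(K=0)+…+P(K=6) at p = 7/10 gives 268584417/500000000.

268584417/500000000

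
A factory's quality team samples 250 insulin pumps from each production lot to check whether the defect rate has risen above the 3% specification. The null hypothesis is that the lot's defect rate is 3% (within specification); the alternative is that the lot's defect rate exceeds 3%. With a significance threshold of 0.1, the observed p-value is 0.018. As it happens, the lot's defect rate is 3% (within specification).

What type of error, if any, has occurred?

Type I error

Since p = 0.018 < α = 0.1, H₀ is rejected.
H₀ is true (actually the lot's defect rate is 3% (within specification)).
Rejecting a true H₀ is a Type I error.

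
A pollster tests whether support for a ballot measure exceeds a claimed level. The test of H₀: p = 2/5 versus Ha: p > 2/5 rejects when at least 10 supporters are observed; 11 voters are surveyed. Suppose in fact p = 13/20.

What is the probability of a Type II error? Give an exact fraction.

19239273573359/20480000000000

β = P(fail to reject H₀ | Ha true) = P(S ≤ 9 | p = 13/20), S ~ Binomial(11, 13/20).
Equivalently, β = 1 − P(S ≥ 10) = 19239273573359/20480000000000.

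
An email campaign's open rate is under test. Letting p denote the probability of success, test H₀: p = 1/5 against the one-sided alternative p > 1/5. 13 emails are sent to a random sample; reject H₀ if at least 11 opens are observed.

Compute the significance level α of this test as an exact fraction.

Under H₀, K ~ Binomial(13, 1/5), and α = P(K ≥ 11).
Adding the binomial terms for j = 11 through 13 with p = 1/5 yields 1301/1220703125.

1301/1220703125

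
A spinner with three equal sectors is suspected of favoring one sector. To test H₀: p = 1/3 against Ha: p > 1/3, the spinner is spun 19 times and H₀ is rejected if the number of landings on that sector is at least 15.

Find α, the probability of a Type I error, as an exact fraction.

23497/387420489

α = P(reject H₀ | H₀ true) = P(X ≥ 15 | p = 1/3), with X ~ Binomial(19, 1/3).
Adding the binomial terms for j = 15 through 19 with p = 1/3 yields 23497/387420489.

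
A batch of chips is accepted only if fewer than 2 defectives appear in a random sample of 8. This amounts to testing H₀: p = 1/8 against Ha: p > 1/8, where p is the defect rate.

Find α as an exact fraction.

The significance level is the probability, assuming p = 1/8, of seeing 2 or more defectives in 8 draws.
Computing the lower-tail complement: 1 − 12353145/16777216 = 4424071/16777216.

4424071/16777216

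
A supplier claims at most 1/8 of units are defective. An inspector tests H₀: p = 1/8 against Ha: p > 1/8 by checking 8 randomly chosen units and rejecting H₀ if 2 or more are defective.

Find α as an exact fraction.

4424071/16777216

Under H₀, X ~ Binomial(8, 1/8); the Type I error rate is P(X ≥ 2).
α = 1 − P(X ≤ 1) = 1 − 12353145/16777216 = 4424071/16777216.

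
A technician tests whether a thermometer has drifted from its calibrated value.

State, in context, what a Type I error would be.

A Type I error would mean concluding that the instrument has drifted out of calibration when in fact the instrument is correctly calibrated.

With the conventional null hypothesis that the instrument is correctly calibrated:
A Type I error is rejecting H₀ when H₀ is true.
Here that means pulling the instrument for recalibration when actually the instrument is correctly calibrated.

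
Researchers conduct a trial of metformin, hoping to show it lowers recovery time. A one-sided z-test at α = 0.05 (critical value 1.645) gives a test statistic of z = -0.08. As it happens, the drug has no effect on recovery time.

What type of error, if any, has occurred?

The conventional null hypothesis is that the drug has no effect on recovery time.
Since z = -0.08 ≤ z* = 1.645, H₀ is not rejected.
H₀ is true (actually the drug has no effect on recovery time).
The decision matches the true state — no error.

Neither — the decision is correct.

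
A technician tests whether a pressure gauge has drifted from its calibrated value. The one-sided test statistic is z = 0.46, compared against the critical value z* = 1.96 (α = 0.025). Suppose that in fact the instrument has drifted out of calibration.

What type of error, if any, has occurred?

The conventional null hypothesis is that the instrument is correctly calibrated.
Since z = 0.46 ≤ z* = 1.96, H₀ is not rejected.
H₀ is false (actually the instrument has drifted out of calibration).
Failing to reject a false H₀ is a Type II error.

Type II error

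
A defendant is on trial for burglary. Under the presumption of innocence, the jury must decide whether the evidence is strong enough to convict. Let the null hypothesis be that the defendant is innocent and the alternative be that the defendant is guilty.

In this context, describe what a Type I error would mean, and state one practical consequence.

A Type I error would mean concluding that the defendant is guilty when in fact the defendant is innocent. Consequence: an innocent person is convicted and punished.

A Type I error is rejecting H₀ when H₀ is true.
Here that means convicting the defendant when actually the defendant is innocent.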